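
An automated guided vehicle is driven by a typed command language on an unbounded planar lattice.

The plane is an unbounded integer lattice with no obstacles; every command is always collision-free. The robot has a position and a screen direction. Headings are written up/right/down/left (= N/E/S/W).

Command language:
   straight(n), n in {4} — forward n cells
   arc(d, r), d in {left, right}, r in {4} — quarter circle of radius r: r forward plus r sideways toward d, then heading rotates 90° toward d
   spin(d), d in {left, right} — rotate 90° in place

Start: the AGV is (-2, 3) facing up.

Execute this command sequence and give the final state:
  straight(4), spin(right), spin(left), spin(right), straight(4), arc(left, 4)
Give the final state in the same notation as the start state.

(6, 11) facing up

initial: (-2, 3) facing up
1. straight(4) → (-2, 7) facing up
2. spin(right) → (-2, 7) facing right
3. spin(left) → (-2, 7) facing up
4. spin(right) → (-2, 7) facing right
5. straight(4) → (2, 7) facing right
6. arc(left, 4) → (6, 11) facing up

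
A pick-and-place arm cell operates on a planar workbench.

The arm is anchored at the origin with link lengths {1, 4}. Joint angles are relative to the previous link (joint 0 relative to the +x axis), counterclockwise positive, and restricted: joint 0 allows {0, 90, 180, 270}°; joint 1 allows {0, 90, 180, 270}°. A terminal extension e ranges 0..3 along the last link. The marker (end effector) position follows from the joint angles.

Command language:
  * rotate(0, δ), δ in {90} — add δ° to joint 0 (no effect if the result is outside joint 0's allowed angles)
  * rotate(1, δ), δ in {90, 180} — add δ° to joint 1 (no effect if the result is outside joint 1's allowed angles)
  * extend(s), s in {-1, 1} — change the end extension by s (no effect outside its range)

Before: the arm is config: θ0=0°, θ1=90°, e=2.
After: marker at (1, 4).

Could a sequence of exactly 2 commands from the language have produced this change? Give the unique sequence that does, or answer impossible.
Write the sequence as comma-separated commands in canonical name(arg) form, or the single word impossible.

extend(-1), extend(-1)

from: config: θ0=0°, θ1=90°, e=2
[1] after extend(-1): config: θ0=0°, θ1=90°, e=1
[2] after extend(-1): config: θ0=0°, θ1=90°, e=0
all 25 alternatives checked — unique.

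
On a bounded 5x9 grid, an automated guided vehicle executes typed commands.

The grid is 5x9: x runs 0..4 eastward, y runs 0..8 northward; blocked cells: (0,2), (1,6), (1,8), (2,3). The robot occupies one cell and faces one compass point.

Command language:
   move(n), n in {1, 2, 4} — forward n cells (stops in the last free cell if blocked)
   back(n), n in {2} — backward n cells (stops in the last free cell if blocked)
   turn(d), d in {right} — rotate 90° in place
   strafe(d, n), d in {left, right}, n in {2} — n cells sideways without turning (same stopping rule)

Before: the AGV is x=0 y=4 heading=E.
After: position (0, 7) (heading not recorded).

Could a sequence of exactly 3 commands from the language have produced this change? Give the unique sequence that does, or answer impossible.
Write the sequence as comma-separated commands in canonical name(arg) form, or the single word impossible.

strafe(right, 2), strafe(left, 2), strafe(left, 2)

key: strafe(right, 2) is stopped early by the blocked cell at (0,2)
start: x=0 y=4 heading=E
[1] after strafe(right, 2): x=0 y=3 heading=E
[2] after strafe(left, 2): x=0 y=5 heading=E
[3] after strafe(left, 2): x=0 y=7 heading=E
uniquely the one of 343 3-step routes that fits.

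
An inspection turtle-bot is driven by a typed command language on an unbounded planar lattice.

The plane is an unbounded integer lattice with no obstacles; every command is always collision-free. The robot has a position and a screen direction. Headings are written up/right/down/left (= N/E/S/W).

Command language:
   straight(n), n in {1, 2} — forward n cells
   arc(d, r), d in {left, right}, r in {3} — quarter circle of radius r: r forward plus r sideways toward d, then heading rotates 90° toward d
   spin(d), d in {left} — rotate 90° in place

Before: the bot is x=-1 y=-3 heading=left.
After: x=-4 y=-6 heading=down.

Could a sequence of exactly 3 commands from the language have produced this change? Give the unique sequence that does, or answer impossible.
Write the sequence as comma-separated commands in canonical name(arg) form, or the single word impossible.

spin(left), arc(right, 3), spin(left)

key: position moved to (-4,-6) AND the heading swung to S — translation plus rotation needed
from: x=-1 y=-3 heading=left
1. spin(left) → x=-1 y=-3 heading=down
2. arc(right, 3) → x=-4 y=-6 heading=left
3. spin(left) → x=-4 y=-6 heading=down
all 125 alternatives checked — unique.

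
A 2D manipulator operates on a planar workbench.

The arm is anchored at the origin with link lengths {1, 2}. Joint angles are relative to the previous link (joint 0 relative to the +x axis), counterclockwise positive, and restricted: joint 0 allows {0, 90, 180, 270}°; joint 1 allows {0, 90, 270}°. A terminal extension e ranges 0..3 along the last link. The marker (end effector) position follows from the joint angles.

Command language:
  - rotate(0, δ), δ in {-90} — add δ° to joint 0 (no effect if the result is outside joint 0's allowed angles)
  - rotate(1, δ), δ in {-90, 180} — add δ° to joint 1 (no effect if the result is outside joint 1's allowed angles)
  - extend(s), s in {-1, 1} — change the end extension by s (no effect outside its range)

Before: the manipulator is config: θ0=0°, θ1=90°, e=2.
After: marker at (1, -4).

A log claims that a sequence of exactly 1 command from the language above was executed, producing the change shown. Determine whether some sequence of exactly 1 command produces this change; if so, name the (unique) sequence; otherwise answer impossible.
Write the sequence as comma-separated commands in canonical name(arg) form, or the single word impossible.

rotate(1, 180)

t0: config: θ0=0°, θ1=90°, e=2
t=1 rotate(1, 180) ⇒ config: θ0=0°, θ1=270°, e=2
no other 1-command option fits: unique.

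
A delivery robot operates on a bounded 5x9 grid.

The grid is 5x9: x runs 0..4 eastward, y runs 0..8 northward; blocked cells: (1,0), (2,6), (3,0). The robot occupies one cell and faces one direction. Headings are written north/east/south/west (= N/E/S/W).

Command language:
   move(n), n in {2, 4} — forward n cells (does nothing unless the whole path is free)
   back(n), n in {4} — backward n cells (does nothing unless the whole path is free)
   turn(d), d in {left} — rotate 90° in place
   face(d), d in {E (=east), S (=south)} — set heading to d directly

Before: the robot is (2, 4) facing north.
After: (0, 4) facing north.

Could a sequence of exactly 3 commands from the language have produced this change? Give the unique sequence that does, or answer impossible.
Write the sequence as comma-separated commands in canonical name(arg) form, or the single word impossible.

impossible

every 3-command combo misses the target.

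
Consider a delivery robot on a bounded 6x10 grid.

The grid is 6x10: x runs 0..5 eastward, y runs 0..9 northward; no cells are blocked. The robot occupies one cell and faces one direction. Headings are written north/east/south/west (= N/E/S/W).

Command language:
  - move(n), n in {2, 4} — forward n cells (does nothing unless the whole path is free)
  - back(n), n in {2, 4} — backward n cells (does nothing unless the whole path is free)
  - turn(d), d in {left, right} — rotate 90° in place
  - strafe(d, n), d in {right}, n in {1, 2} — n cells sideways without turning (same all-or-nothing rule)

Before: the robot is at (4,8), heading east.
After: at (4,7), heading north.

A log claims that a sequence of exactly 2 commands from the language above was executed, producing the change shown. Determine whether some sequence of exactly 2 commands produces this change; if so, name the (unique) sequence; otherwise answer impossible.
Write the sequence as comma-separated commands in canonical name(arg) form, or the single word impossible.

key: cell and facing (now N) both changed — the 2 commands mix motion and turning
initial: at (4,8), heading east
1. strafe(right, 1) → at (4,7), heading east
2. turn(left) → at (4,7), heading north
all 64 alternatives checked — unique.

strafe(right, 1), turn(left)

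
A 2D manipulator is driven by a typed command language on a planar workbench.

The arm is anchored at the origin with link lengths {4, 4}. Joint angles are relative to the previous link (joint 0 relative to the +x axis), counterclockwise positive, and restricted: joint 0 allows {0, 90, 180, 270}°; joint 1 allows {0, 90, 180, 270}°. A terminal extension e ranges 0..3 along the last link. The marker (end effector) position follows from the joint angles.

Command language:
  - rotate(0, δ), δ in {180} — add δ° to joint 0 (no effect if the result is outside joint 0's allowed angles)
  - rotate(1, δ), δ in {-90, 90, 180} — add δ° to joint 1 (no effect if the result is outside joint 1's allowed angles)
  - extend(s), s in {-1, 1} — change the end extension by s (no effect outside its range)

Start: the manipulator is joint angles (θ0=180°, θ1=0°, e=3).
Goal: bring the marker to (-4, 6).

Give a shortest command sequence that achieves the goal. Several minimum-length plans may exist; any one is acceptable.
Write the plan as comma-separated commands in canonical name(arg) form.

from: joint angles (θ0=180°, θ1=0°, e=3)
[1] after extend(-1): joint angles (θ0=180°, θ1=0°, e=2)
[2] after rotate(1, -90): joint angles (θ0=180°, θ1=270°, e=2)
no 1-step plan works, so 2 is optimal.

extend(-1), rotate(1, -90)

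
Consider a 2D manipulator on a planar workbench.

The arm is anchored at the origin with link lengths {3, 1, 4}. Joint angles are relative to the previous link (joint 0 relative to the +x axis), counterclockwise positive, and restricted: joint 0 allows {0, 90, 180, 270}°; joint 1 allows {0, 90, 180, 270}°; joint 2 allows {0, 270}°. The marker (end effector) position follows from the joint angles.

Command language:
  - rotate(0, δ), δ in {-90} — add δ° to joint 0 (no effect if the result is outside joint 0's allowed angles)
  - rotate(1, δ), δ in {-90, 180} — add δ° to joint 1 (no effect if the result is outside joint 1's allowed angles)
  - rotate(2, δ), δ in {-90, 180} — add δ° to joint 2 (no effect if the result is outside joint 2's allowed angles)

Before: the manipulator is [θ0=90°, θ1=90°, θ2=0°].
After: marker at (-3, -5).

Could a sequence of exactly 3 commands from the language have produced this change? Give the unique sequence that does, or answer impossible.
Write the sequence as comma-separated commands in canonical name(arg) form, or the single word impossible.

t0: [θ0=90°, θ1=90°, θ2=0°]
t=1 rotate(0, -90) ⇒ [θ0=0°, θ1=90°, θ2=0°]
t=2 rotate(0, -90) ⇒ [θ0=270°, θ1=90°, θ2=0°]
t=3 rotate(0, -90) ⇒ [θ0=180°, θ1=90°, θ2=0°]
no other 3-command option fits: unique.

rotate(0, -90), rotate(0, -90), rotate(0, -90)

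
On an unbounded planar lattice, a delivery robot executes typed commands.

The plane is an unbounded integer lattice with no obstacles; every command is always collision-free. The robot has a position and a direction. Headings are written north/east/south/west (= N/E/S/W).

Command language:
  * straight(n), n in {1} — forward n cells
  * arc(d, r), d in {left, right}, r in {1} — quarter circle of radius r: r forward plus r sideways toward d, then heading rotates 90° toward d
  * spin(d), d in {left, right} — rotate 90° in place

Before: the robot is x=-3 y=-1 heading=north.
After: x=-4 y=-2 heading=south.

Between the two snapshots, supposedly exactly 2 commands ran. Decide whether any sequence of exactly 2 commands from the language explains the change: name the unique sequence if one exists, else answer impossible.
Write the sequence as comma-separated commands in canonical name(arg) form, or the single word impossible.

key: running arc(left, 1) before spin(left) would end elsewhere — order is forced
initial: x=-3 y=-1 heading=north
step 1 (spin(left)): x=-3 y=-1 heading=west
step 2 (arc(left, 1)): x=-4 y=-2 heading=south
no rival 2-sequence matches.

spin(left), arc(left, 1)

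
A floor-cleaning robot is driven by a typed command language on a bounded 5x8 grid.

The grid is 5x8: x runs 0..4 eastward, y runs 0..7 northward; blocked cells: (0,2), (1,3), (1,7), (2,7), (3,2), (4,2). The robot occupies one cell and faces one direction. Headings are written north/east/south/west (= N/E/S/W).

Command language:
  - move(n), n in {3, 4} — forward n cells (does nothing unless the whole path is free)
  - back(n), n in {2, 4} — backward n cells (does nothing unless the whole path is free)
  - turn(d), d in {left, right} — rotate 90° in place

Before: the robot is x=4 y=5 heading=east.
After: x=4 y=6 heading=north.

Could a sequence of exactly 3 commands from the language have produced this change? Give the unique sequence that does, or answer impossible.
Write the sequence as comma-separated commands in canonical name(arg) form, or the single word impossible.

turn(left), back(2), move(3)

key: order matters: swapping turn(left) and move(3) lands elsewhere
start: x=4 y=5 heading=east
step 1 (turn(left)): x=4 y=5 heading=north
step 2 (back(2)): x=4 y=3 heading=north
step 3 (move(3)): x=4 y=6 heading=north
no other 3-command option fits: unique.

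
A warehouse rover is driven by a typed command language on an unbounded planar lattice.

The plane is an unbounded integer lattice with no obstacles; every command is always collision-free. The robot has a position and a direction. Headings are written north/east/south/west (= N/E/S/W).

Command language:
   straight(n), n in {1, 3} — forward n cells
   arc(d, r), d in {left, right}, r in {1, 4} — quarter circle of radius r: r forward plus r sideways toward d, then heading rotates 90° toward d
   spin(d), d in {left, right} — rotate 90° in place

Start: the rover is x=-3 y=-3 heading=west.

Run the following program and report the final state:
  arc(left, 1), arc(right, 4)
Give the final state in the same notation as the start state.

t0: x=-3 y=-3 heading=west
1. arc(left, 1) → x=-4 y=-4 heading=south
2. arc(right, 4) → x=-8 y=-8 heading=west

x=-8 y=-8 heading=west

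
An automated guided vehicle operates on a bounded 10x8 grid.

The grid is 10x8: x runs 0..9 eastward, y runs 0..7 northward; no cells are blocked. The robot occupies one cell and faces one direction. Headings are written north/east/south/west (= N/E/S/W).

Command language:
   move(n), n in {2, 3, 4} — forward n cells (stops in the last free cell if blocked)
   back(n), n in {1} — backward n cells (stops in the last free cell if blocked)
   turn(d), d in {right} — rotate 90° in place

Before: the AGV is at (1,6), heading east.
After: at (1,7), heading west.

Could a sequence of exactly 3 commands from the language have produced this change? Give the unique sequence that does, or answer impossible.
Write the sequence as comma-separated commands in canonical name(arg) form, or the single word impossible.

turn(right), back(1), turn(right)

key: cell and facing (now W) both changed — the 3 commands mix motion and turning
t0: at (1,6), heading east
1. turn(right) → at (1,6), heading south
2. back(1) → at (1,7), heading south
3. turn(right) → at (1,7), heading west
no other 3-command option fits: unique.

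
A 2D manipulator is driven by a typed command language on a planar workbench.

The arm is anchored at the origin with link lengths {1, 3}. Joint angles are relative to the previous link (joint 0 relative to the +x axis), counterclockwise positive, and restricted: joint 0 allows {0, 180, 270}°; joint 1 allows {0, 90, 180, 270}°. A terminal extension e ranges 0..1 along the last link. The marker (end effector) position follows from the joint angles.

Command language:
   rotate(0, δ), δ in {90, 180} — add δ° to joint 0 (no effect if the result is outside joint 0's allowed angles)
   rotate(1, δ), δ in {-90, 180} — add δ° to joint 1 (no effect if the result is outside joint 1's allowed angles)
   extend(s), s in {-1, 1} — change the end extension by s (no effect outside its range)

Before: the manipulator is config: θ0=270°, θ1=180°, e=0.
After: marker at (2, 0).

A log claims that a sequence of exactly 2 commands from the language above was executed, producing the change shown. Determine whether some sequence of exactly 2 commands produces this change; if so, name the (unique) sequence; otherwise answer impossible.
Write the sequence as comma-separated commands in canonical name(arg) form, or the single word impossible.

key: running rotate(0, 180) before rotate(0, 90) would end elsewhere — order is forced
from: config: θ0=270°, θ1=180°, e=0
1. rotate(0, 90) → config: θ0=0°, θ1=180°, e=0
2. rotate(0, 180) → config: θ0=180°, θ1=180°, e=0
no rival 2-sequence matches.

rotate(0, 90), rotate(0, 180)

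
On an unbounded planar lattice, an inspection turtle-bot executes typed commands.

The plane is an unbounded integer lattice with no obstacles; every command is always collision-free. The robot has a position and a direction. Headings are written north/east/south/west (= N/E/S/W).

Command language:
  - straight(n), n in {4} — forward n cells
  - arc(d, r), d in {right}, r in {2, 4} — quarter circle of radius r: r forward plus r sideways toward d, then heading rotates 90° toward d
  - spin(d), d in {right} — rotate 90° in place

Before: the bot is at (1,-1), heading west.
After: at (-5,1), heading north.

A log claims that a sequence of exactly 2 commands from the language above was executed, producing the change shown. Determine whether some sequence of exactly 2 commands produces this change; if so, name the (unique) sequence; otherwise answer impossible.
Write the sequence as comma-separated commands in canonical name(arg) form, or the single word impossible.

key: running arc(right, 2) before straight(4) would end elsewhere — order is forced
begin: at (1,-1), heading west
[1] after straight(4): at (-3,-1), heading west
[2] after arc(right, 2): at (-5,1), heading north
uniquely the one of 16 2-step routes that fits.

straight(4), arc(right, 2)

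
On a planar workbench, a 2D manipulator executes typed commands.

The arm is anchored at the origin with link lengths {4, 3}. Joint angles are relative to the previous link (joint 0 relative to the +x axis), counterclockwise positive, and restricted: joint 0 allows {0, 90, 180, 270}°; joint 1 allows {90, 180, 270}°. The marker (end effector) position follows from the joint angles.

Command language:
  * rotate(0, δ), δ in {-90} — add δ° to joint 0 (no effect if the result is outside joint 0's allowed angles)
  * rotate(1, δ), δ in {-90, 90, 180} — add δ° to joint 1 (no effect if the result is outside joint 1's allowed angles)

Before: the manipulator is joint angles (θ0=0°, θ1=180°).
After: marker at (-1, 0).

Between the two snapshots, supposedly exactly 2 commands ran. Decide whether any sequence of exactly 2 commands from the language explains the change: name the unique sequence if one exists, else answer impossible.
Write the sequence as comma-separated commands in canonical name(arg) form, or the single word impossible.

initial: joint angles (θ0=0°, θ1=180°)
step 1 (rotate(0, -90)): joint angles (θ0=270°, θ1=180°)
step 2 (rotate(0, -90)): joint angles (θ0=180°, θ1=180°)
all 16 alternatives checked — unique.

rotate(0, -90), rotate(0, -90)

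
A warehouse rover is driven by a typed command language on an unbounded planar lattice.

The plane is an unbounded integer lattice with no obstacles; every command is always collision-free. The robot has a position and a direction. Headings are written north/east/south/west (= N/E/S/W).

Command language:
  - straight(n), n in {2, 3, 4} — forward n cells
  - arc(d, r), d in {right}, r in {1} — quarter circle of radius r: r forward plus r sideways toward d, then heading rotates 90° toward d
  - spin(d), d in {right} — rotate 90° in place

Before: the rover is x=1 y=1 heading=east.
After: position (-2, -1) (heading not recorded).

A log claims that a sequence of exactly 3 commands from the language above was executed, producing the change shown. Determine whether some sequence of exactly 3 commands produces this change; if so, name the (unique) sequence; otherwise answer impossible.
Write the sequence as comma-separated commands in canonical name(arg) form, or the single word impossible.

key: order matters: swapping arc(right, 1) and straight(3) lands elsewhere
begin: x=1 y=1 heading=east
t=1 arc(right, 1) ⇒ x=2 y=0 heading=south
t=2 arc(right, 1) ⇒ x=1 y=-1 heading=west
t=3 straight(3) ⇒ x=-2 y=-1 heading=west
no rival 3-sequence matches.

arc(right, 1), arc(right, 1), straight(3)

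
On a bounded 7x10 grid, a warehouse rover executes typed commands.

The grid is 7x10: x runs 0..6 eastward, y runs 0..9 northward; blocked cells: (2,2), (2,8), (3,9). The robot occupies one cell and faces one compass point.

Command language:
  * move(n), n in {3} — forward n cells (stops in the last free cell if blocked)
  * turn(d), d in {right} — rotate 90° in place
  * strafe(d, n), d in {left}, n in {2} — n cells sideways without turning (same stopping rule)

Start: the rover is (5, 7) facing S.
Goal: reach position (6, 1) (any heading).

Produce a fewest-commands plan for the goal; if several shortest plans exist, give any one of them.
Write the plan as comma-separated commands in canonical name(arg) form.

move(3), move(3), strafe(left, 2)

t0: (5, 7) facing S
t=1 move(3) ⇒ (5, 4) facing S
t=2 move(3) ⇒ (5, 1) facing S
t=3 strafe(left, 2) ⇒ (6, 1) facing S
nothing shorter than 3 reaches the goal.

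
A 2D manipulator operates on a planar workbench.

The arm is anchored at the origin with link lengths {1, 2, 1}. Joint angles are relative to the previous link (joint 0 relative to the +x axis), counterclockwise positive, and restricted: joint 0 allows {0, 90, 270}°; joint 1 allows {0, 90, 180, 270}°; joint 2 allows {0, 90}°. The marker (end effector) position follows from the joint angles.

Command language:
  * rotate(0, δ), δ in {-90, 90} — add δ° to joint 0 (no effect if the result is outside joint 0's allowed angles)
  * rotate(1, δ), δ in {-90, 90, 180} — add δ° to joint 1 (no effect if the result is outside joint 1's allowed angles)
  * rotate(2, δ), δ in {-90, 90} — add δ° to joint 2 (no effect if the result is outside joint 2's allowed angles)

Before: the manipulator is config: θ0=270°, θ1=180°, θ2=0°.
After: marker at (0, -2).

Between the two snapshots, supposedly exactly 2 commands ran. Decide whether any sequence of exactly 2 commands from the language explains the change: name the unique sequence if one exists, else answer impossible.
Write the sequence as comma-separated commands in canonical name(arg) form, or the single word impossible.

start: config: θ0=270°, θ1=180°, θ2=0°
1. rotate(0, 90) → config: θ0=0°, θ1=180°, θ2=0°
2. rotate(0, 90) → config: θ0=90°, θ1=180°, θ2=0°
uniquely the one of 49 2-step routes that fits.

rotate(0, 90), rotate(0, 90)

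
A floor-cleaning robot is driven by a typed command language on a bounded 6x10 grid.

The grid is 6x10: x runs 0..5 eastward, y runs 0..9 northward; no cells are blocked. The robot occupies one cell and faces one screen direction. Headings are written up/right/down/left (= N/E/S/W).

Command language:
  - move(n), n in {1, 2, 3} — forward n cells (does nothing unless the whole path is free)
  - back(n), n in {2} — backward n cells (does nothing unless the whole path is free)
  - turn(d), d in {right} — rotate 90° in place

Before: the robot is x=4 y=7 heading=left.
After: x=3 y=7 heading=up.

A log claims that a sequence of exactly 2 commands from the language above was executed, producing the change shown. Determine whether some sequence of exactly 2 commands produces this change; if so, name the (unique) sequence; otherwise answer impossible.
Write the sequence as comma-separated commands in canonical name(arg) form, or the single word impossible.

key: cell and facing (now N) both changed — the 2 commands mix motion and turning
t0: x=4 y=7 heading=left
1. move(1) → x=3 y=7 heading=left
2. turn(right) → x=3 y=7 heading=up
uniquely the one of 25 2-step routes that fits.

move(1), turn(right)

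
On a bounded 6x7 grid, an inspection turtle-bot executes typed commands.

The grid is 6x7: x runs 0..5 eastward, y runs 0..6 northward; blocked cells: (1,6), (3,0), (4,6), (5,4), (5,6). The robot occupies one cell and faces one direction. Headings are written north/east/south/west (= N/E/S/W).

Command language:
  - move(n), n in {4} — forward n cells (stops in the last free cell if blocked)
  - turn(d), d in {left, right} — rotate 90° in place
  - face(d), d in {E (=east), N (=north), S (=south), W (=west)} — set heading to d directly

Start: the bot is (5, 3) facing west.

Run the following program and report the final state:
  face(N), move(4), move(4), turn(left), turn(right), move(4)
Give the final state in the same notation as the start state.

initial: (5, 3) facing west
[1] after face(N): (5, 3) facing north
[2] after move(4): (5, 3) facing north
[3] after move(4): (5, 3) facing north
[4] after turn(left): (5, 3) facing west
[5] after turn(right): (5, 3) facing north
[6] after move(4): (5, 3) facing north

(5, 3) facing north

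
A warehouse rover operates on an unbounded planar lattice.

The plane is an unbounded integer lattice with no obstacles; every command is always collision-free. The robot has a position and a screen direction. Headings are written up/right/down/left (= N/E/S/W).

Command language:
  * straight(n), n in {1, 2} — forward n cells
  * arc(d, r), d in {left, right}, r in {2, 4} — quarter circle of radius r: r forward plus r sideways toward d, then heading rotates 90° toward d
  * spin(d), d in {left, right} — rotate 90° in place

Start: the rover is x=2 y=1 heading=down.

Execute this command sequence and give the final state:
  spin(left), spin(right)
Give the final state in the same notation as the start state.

x=2 y=1 heading=down

start: x=2 y=1 heading=down
step 1 (spin(left)): x=2 y=1 heading=right
step 2 (spin(right)): x=2 y=1 heading=down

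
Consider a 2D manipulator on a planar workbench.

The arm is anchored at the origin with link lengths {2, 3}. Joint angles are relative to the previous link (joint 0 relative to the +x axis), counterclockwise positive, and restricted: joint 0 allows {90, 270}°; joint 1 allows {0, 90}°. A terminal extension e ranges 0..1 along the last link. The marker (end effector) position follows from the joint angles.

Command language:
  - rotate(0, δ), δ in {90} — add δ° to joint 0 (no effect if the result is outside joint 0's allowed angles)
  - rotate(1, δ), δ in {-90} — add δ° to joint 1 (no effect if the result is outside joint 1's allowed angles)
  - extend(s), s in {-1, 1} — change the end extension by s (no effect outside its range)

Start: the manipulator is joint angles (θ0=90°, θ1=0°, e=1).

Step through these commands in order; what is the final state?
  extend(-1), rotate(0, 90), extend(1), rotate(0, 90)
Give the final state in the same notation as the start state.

from: joint angles (θ0=90°, θ1=0°, e=1)
t=1 extend(-1) ⇒ joint angles (θ0=90°, θ1=0°, e=0)
t=2 rotate(0, 90) ⇒ joint angles (θ0=90°, θ1=0°, e=0)
t=3 extend(1) ⇒ joint angles (θ0=90°, θ1=0°, e=1)
t=4 rotate(0, 90) ⇒ joint angles (θ0=90°, θ1=0°, e=1)

joint angles (θ0=90°, θ1=0°, e=1)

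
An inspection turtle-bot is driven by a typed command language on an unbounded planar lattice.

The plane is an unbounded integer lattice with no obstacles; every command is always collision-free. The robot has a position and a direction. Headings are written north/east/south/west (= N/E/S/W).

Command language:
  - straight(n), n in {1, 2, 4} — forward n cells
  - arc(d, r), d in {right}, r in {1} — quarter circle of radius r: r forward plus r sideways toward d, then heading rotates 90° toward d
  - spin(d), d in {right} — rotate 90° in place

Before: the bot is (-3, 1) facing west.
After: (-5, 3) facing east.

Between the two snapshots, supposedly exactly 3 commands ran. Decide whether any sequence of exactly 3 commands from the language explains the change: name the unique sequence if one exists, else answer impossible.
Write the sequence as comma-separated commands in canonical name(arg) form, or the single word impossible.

key: running arc(right, 1) before straight(2) would end elsewhere — order is forced
begin: (-3, 1) facing west
1. straight(2) → (-5, 1) facing west
2. arc(right, 1) → (-6, 2) facing north
3. arc(right, 1) → (-5, 3) facing east
all 125 alternatives checked — unique.

straight(2), arc(right, 1), arc(right, 1)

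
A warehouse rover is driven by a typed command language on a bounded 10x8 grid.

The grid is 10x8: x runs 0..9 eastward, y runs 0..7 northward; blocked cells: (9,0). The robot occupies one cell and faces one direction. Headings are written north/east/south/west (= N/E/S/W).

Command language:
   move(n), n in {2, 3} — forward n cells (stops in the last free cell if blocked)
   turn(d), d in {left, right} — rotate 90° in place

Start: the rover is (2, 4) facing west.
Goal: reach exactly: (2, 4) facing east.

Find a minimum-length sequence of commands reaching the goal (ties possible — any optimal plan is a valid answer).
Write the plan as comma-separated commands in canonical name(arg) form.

turn(left), turn(left)

t0: (2, 4) facing west
1. turn(left) → (2, 4) facing south
2. turn(left) → (2, 4) facing east
nothing shorter than 2 reaches the goal.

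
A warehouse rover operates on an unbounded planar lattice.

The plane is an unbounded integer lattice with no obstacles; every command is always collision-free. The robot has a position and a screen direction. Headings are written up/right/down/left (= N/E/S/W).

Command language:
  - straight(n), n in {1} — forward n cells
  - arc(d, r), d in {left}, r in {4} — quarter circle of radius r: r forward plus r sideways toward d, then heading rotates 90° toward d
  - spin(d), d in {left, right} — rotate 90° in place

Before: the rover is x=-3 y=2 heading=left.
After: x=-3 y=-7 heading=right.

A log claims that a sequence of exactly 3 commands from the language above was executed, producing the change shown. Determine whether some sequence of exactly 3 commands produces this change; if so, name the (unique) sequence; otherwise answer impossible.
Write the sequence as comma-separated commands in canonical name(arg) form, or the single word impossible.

key: position moved to (-3,-7) AND the heading swung to E — translation plus rotation needed
begin: x=-3 y=2 heading=left
step 1 (arc(left, 4)): x=-7 y=-2 heading=down
step 2 (straight(1)): x=-7 y=-3 heading=down
step 3 (arc(left, 4)): x=-3 y=-7 heading=right
uniquely the one of 64 3-step routes that fits.

arc(left, 4), straight(1), arc(left, 4)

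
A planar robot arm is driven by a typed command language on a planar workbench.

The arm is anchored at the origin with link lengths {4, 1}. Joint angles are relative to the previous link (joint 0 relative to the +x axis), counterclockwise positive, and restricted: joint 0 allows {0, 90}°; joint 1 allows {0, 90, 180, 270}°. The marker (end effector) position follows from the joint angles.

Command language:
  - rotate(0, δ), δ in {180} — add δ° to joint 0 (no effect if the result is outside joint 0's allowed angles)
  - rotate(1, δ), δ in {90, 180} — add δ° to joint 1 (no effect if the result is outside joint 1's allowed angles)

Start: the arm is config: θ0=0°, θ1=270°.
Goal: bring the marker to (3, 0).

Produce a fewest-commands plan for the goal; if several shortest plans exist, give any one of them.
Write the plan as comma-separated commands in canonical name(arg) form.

from: config: θ0=0°, θ1=270°
1. rotate(1, 180) → config: θ0=0°, θ1=90°
2. rotate(1, 90) → config: θ0=0°, θ1=180°
nothing shorter than 2 reaches the goal.

rotate(1, 180), rotate(1, 90)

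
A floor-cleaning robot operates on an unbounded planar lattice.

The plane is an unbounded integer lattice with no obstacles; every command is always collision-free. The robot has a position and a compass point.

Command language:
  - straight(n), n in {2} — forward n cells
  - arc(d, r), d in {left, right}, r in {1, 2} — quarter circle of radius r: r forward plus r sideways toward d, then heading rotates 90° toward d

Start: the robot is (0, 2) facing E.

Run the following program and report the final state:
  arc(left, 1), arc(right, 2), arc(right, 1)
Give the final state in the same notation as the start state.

t0: (0, 2) facing E
[1] after arc(left, 1): (1, 3) facing N
[2] after arc(right, 2): (3, 5) facing E
[3] after arc(right, 1): (4, 4) facing S

(4, 4) facing S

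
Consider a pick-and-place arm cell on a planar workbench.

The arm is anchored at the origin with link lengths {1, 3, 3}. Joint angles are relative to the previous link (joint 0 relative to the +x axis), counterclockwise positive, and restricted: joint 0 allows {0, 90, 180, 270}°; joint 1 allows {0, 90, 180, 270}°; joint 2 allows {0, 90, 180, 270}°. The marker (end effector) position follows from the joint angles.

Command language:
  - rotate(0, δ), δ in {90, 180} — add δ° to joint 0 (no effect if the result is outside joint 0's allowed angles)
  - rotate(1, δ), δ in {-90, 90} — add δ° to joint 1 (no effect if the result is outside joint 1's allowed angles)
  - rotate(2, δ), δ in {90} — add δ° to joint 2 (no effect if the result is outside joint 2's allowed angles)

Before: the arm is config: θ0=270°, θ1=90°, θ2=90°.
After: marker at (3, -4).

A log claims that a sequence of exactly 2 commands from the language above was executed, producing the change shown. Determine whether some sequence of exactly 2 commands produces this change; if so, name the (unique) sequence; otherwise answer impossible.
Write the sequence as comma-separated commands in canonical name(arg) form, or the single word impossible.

rotate(2, 90), rotate(2, 90)

start: config: θ0=270°, θ1=90°, θ2=90°
[1] after rotate(2, 90): config: θ0=270°, θ1=90°, θ2=180°
[2] after rotate(2, 90): config: θ0=270°, θ1=90°, θ2=270°
no rival 2-sequence matches.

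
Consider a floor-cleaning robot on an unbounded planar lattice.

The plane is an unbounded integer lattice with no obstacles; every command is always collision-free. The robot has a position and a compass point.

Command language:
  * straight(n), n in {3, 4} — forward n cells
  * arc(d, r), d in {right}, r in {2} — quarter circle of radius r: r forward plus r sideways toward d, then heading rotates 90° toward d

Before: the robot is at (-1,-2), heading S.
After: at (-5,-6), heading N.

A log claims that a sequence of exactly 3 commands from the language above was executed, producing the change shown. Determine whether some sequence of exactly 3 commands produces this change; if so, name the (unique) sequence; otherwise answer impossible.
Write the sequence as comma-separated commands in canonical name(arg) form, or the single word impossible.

straight(4), arc(right, 2), arc(right, 2)

key: order matters: swapping straight(4) and arc(right, 2) lands elsewhere
t0: at (-1,-2), heading S
t=1 straight(4) ⇒ at (-1,-6), heading S
t=2 arc(right, 2) ⇒ at (-3,-8), heading W
t=3 arc(right, 2) ⇒ at (-5,-6), heading N
no other 3-command option fits: unique.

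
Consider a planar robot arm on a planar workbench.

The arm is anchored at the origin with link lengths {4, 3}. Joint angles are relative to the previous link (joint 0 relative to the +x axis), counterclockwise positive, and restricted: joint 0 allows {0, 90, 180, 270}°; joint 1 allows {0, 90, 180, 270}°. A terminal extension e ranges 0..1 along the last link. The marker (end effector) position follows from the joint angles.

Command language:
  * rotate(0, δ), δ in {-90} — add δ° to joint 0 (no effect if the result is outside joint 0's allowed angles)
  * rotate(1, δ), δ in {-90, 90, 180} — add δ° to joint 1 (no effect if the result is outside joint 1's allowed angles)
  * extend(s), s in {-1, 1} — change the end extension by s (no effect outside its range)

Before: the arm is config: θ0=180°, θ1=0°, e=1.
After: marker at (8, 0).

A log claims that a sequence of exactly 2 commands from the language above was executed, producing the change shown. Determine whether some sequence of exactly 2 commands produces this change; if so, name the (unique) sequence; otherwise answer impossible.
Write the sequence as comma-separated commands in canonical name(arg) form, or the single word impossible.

rotate(0, -90), rotate(0, -90)

initial: config: θ0=180°, θ1=0°, e=1
[1] after rotate(0, -90): config: θ0=90°, θ1=0°, e=1
[2] after rotate(0, -90): config: θ0=0°, θ1=0°, e=1
no rival 2-sequence matches.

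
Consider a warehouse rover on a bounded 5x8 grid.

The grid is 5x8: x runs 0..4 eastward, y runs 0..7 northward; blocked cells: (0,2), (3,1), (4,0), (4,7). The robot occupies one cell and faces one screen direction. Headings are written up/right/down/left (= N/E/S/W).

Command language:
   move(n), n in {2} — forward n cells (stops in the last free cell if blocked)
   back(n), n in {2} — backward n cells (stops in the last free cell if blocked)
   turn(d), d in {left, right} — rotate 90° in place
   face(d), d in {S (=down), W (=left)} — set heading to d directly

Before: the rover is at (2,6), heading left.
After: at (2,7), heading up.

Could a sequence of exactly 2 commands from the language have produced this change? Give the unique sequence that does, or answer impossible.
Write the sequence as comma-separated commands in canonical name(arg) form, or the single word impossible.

key: position moved to (2,7) AND the heading swung to N — translation plus rotation needed
from: at (2,6), heading left
[1] after turn(right): at (2,6), heading up
[2] after move(2): at (2,7), heading up
all 36 alternatives checked — unique.

turn(right), move(2)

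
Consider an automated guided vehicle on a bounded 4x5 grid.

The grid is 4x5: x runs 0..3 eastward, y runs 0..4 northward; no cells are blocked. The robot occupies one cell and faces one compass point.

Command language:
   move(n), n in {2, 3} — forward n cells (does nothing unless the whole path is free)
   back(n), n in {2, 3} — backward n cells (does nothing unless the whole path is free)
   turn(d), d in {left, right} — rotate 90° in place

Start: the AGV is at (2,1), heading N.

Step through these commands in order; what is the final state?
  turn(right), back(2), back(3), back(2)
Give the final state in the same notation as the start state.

initial: at (2,1), heading N
1. turn(right) → at (2,1), heading E
2. back(2) → at (0,1), heading E
3. back(3) → at (0,1), heading E
4. back(2) → at (0,1), heading E

at (0,1), heading E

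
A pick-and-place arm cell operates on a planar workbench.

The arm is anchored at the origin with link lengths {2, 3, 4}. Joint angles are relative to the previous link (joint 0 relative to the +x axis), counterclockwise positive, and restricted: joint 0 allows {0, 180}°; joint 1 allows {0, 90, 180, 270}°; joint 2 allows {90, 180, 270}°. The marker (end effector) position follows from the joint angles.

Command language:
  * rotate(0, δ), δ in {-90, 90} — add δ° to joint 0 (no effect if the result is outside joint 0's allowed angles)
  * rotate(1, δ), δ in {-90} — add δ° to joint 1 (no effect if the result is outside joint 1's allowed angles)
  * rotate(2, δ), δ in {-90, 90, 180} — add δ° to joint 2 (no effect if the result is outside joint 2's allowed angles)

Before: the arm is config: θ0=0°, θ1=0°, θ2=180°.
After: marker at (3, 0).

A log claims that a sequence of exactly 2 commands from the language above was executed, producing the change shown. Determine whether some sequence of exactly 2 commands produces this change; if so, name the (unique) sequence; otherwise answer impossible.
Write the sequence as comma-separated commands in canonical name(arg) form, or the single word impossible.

rotate(1, -90), rotate(1, -90)

begin: config: θ0=0°, θ1=0°, θ2=180°
t=1 rotate(1, -90) ⇒ config: θ0=0°, θ1=270°, θ2=180°
t=2 rotate(1, -90) ⇒ config: θ0=0°, θ1=180°, θ2=180°
uniquely the one of 36 2-step routes that fits.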